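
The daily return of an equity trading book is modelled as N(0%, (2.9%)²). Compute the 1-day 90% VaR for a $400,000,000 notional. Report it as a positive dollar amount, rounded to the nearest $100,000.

At 90% one-sided, z = 1.282.
VaR = z·σ = 1.282 × 2.9% = 3.718%.
On $400,000,000: 0.03718 × $400,000,000 = $14,872,000.

$14,900,000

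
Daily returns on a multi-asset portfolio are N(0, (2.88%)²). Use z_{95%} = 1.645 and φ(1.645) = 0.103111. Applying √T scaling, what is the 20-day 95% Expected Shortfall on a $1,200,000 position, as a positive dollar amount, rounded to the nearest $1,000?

$319,000

σ_{20d} = 2.88% × √20 = 12.880%.
ES multiplier = φ(z)/(1−α) = 0.103111/0.05 = 2.062.
ES = 12.880% × 2.062 = 26.559%; on $1,200,000: $318,708.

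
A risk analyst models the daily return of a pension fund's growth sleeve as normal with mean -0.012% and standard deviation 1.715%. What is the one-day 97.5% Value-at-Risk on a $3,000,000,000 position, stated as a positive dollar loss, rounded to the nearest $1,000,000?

$101,000,000

At 97.5% one-sided, z = 1.960.
VaR = −μ + z·σ = −(-0.012%) + 1.960 × 1.715% = 3.373%.
On $3,000,000,000: 0.03373 × $3,000,000,000 = $101,190,000.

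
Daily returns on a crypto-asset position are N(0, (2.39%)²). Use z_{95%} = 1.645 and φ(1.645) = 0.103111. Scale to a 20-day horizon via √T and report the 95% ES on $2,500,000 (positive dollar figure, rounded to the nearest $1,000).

$551,000

σ_{20d} = 2.39% × √20 = 10.688%.
ES multiplier = φ(z)/(1−α) = 0.103111/0.05 = 2.062.
ES = 10.688% × 2.062 = 22.039%; on $2,500,000: $550,975.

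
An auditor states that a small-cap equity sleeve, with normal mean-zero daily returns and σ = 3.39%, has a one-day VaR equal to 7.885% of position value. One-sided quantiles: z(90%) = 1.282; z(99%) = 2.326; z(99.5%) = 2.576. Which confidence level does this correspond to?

Implied z = VaR/σ = 7.885 / 3.39 = 2.326.
This matches z(99%) = 2.326.

99%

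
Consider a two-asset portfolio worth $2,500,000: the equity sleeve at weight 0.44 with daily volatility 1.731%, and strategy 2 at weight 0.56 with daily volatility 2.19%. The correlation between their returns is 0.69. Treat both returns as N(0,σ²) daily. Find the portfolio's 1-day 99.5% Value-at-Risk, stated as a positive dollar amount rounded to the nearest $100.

σ_p² = 0.44²·1.731² + 0.56²·2.19² + 2·0.69·0.44·0.56·1.731·2.19 = 3.3732 (%²).
σ_p = √3.3732 = 1.837%.
At 99.5%, z = 2.576.
VaR = 2.576 × 1.837% = 4.732%; on $2,500,000 that is $118,300.

$118,300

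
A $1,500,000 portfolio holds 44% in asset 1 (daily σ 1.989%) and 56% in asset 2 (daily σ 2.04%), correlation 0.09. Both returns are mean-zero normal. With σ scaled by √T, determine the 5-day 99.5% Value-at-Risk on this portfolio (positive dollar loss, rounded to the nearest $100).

σ_p = √(0.44²·1.989² + 0.56²·2.04² + 2·0.09·0.44·0.56·1.989·2.04) = 1.500%.
σ_{5d} = 1.500% × √5 = 3.354%.
z(99.5%) = 2.576.
VaR = 2.576 × 3.354% = 8.640%; on $1,500,000 that is $129,600.

$129,600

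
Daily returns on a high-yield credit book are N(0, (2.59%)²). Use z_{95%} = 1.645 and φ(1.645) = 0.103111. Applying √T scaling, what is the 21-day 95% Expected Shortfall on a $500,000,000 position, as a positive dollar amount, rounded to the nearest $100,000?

σ_{21d} = 2.59% × √21 = 11.869%.
ES multiplier = φ(z)/(1−α) = 0.103111/0.05 = 2.062.
ES = 11.869% × 2.062 = 24.474%; on $500,000,000: $122,370,000.

$122,400,000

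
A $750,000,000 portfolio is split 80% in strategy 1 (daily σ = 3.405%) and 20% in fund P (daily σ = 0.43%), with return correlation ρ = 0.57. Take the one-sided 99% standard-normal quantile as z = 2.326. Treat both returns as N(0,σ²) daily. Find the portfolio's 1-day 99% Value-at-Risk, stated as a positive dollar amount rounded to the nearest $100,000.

$48,400,000

σ_p² = 0.8²·3.405² + 0.2²·0.43² + 2·0.57·0.8·0.2·3.405·0.43 = 7.6946 (%²).
σ_p = √7.6946 = 2.774%.
VaR = 2.326 × 2.774% = 6.452%; on $750,000,000 that is $48,390,000.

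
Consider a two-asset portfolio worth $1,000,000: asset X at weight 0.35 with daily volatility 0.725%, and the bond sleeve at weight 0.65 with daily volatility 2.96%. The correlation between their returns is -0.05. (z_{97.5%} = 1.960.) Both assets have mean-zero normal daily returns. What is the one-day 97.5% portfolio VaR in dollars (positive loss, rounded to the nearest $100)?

σ_p² = 0.35²·0.725² + 0.65²·2.96² + 2·-0.05·0.35·0.65·0.725·2.96 = 3.7173 (%²).
σ_p = √3.7173 = 1.928%.
VaR = 1.960 × 1.928% = 3.779%; on $1,000,000 that is $37,790.

$37,800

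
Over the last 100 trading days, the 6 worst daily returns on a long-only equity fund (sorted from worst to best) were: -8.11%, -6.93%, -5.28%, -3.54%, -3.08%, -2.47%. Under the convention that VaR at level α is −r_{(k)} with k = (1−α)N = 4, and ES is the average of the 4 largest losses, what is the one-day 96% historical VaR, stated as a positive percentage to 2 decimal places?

k = 4; the 4th lowest return is -3.54%, so VaR = 3.54%.

3.54%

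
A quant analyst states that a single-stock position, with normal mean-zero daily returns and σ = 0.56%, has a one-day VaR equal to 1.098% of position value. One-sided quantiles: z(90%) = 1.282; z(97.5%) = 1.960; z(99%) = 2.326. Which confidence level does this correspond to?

97.5%

Implied z = VaR/σ = 1.098 / 0.56 = 1.961.
This matches z(97.5%) = 1.960.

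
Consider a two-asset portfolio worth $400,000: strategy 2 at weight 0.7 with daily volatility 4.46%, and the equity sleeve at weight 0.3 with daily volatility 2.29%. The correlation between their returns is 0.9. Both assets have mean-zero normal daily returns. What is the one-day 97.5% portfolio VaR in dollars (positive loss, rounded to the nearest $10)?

σ_p² = 0.7²·4.46² + 0.3²·2.29² + 2·0.9·0.7·0.3·4.46·2.29 = 14.0795 (%²).
σ_p = √14.0795 = 3.752%.
At 97.5%, z = 1.960.
VaR = 1.960 × 3.752% = 7.354%; on $400,000 that is $29,416.

$29,420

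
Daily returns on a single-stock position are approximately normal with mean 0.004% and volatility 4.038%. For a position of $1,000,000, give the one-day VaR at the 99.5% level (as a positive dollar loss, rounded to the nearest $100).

$104,000

At 99.5% one-sided, z = 2.576.
VaR = −μ + z·σ = −(0.004%) + 2.576 × 4.038% = 10.398%.
On $1,000,000: 0.10398 × $1,000,000 = $103,980.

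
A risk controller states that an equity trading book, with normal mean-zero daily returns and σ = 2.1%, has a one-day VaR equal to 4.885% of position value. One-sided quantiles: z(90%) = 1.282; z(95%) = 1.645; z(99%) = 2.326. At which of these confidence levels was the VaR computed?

Implied z = VaR/σ = 4.885 / 2.1 = 2.326.
This matches z(99%) = 2.326.

99%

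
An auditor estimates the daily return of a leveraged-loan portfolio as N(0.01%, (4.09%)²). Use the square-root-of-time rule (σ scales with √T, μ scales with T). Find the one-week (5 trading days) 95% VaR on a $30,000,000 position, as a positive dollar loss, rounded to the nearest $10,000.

$4,500,000

At 95%, z = 1.645.
σ_{5d} = 4.09% × √5 = 9.146%; μ_{5d} = 5 × 0.01% = 0.050%.
VaR = −(0.050%) + 1.645 × 9.146% = 14.995%.
On $30,000,000: 0.14995 × $30,000,000 = $4,498,500.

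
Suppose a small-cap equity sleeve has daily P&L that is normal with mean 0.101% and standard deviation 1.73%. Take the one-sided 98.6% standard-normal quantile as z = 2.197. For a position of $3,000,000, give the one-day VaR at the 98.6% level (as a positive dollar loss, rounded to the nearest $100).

VaR = −μ + z·σ = −(0.101%) + 2.197 × 1.73% = 3.700%.
On $3,000,000: 0.03700 × $3,000,000 = $111,000.

$111,000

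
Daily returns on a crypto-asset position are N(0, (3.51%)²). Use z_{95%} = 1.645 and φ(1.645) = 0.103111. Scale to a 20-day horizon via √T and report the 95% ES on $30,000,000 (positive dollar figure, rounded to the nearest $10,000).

$9,710,000

σ_{20d} = 3.51% × √20 = 15.697%.
ES multiplier = φ(z)/(1−α) = 0.103111/0.05 = 2.062.
ES = 15.697% × 2.062 = 32.367%; on $30,000,000: $9,710,100.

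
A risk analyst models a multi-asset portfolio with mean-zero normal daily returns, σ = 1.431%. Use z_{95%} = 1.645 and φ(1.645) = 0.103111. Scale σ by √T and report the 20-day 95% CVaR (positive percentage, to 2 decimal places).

σ_{20d} = 1.431% × √20 = 6.400%.
ES multiplier = φ(z)/(1−α) = 0.103111/0.05 = 2.062.
ES = 6.400% × 2.062 = 13.197%.

13.20%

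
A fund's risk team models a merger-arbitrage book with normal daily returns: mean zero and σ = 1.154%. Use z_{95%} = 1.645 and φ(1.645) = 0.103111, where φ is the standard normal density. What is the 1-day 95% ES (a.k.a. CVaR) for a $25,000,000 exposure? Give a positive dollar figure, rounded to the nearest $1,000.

Tail multiplier: φ(z)/(1−α) = 0.103111 / 0.05 = 2.062.
ES = 1.154% × 2.062 = 2.380%.
On $25,000,000: 0.02380 × $25,000,000 = $595,000.

$595,000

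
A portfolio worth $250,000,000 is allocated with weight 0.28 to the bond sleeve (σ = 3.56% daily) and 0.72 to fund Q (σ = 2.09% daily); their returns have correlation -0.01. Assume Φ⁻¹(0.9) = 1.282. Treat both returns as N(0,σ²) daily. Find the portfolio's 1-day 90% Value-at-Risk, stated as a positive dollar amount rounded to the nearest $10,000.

$5,760,000

σ_p² = 0.28²·3.56² + 0.72²·2.09² + 2·-0.01·0.28·0.72·3.56·2.09 = 3.2280 (%²).
σ_p = √3.2280 = 1.797%.
VaR = 1.282 × 1.797% = 2.304%; on $250,000,000 that is $5,760,000.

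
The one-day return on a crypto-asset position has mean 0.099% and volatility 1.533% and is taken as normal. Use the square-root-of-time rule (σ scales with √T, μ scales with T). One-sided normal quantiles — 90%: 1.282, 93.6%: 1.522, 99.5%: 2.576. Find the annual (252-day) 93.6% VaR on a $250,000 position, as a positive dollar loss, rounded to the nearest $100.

$30,200

σ_{252d} = 1.533% × √252 = 24.336%; μ_{252d} = 252 × 0.099% = 24.948%.
VaR = −(24.948%) + 1.522 × 24.336% = 12.091%.
On $250,000: 0.12091 × $250,000 = $30,227.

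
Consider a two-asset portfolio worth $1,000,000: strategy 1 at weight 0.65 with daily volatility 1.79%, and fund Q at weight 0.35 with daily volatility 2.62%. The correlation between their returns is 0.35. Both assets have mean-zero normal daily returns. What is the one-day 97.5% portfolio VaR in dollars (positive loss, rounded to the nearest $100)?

$33,600

σ_p² = 0.65²·1.79² + 0.35²·2.62² + 2·0.35·0.65·0.35·1.79·2.62 = 2.9415 (%²).
σ_p = √2.9415 = 1.715%.
At 97.5%, z = 1.960.
VaR = 1.960 × 1.715% = 3.361%; on $1,000,000 that is $33,610.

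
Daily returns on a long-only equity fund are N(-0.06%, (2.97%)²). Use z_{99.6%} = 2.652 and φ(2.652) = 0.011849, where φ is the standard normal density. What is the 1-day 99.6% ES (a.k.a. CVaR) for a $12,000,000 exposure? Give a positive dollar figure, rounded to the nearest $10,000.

Tail multiplier: φ(z)/(1−α) = 0.011849 / 0.004 = 2.962.
ES = −(-0.06%) + 2.97% × 2.962 = 8.857%.
On $12,000,000: 0.08857 × $12,000,000 = $1,062,840.

$1,060,000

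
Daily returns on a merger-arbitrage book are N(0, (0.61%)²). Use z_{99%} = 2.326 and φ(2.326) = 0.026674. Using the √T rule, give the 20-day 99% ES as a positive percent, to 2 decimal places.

7.28%

σ_{20d} = 0.61% × √20 = 2.728%.
ES multiplier = φ(z)/(1−α) = 0.026674/0.01 = 2.667.
ES = 2.728% × 2.667 = 7.276%.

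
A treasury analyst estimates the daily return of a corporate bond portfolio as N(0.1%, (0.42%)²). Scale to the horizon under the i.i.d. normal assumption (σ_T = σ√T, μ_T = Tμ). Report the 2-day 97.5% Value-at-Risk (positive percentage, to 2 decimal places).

0.96%

At 97.5%, z = 1.960.
σ_{2d} = 0.42% × √2 = 0.594%; μ_{2d} = 2 × 0.1% = 0.200%.
VaR = −(0.200%) + 1.960 × 0.594% = 0.964%.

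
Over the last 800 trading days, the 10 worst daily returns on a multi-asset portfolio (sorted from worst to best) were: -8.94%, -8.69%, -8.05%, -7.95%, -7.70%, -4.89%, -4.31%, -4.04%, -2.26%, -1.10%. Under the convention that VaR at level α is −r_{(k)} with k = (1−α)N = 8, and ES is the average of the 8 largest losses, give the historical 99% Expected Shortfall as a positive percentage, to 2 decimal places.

6.82%

The 8 worst returns sum to -54.57%.
ES = −(-54.57%) / 8 = 6.82125% ≈ 6.82%.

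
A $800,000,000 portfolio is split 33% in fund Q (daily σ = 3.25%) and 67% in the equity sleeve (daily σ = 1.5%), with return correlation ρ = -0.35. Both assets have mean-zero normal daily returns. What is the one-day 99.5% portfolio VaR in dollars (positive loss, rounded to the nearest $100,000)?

$24,400,000

σ_p² = 0.33²·3.25² + 0.67²·1.5² + 2·-0.35·0.33·0.67·3.25·1.5 = 1.4058 (%²).
σ_p = √1.4058 = 1.186%.
At 99.5%, z = 2.576.
VaR = 2.576 × 1.186% = 3.055%; on $800,000,000 that is $24,440,000.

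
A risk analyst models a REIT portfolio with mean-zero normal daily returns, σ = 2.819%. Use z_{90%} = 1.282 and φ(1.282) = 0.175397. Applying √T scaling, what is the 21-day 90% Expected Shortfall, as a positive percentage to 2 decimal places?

σ_{21d} = 2.819% × √21 = 12.918%.
ES multiplier = φ(z)/(1−α) = 0.175397/0.1 = 1.754.
ES = 12.918% × 1.754 = 22.658%.

22.66%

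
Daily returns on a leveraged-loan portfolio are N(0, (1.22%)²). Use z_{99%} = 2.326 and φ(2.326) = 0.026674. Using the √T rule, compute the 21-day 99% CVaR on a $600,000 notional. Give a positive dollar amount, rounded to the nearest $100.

σ_{21d} = 1.22% × √21 = 5.591%.
ES multiplier = φ(z)/(1−α) = 0.026674/0.01 = 2.667.
ES = 5.591% × 2.667 = 14.911%; on $600,000: $89,466.

$89,500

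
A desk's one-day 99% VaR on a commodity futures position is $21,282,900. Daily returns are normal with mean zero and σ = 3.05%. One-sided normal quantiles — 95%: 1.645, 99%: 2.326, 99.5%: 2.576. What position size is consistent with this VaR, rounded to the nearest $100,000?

VaR as a fraction of value: z·σ = 2.326 × 3.05% = 7.0943%.
Position = $21,282,900 / 0.070943 = $300,000,000.

$300,000,000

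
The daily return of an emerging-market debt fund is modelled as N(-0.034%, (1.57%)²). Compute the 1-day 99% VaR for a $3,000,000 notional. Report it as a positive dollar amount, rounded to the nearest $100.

At 99% one-sided, z = 2.326.
VaR = −μ + z·σ = −(-0.034%) + 2.326 × 1.57% = 3.686%.
On $3,000,000: 0.03686 × $3,000,000 = $110,580.

$110,600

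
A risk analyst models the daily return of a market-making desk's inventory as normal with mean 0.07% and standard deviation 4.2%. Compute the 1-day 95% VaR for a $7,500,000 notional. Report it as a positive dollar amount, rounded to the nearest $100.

At 95% one-sided, z = 1.645.
VaR = −μ + z·σ = −(0.07%) + 1.645 × 4.2% = 6.839%.
On $7,500,000: 0.06839 × $7,500,000 = $512,925.

$512,900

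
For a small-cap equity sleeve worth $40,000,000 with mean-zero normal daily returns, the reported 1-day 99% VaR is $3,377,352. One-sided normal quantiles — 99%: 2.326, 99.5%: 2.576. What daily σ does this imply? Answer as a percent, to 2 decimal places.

3.63%

VaR as a fraction: $3,377,352 / $40,000,000 = 8.443%.
σ = VaR / z = 8.443% / 2.326 = 3.630%.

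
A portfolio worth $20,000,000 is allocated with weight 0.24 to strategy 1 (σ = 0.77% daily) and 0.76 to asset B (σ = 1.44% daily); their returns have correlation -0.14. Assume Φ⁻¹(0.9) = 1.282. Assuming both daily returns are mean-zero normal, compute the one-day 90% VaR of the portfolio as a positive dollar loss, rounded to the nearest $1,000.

$278,000

σ_p² = 0.24²·0.77² + 0.76²·1.44² + 2·-0.14·0.24·0.76·0.77·1.44 = 1.1752 (%²).
σ_p = √1.1752 = 1.084%.
VaR = 1.282 × 1.084% = 1.390%; on $20,000,000 that is $278,000.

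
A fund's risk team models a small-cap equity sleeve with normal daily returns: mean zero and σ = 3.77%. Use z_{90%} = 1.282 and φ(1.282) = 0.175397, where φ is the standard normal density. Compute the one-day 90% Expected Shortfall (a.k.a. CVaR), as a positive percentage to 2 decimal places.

6.61%

Tail multiplier: φ(z)/(1−α) = 0.175397 / 0.1 = 1.754.
ES = 3.77% × 1.754 = 6.613%.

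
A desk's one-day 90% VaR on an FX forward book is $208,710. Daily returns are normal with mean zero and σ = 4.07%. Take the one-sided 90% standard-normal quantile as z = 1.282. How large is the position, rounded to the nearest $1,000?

VaR as a fraction of value: z·σ = 1.282 × 4.07% = 5.21774%.
Position = $208,710 / 0.0521774 = $4,000,008.

$4,000,000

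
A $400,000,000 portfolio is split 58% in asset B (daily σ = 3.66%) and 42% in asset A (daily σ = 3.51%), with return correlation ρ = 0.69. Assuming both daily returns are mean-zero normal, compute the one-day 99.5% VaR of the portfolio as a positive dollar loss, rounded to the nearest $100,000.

σ_p² = 0.58²·3.66² + 0.42²·3.51² + 2·0.69·0.58·0.42·3.66·3.51 = 10.9982 (%²).
σ_p = √10.9982 = 3.316%.
At 99.5%, z = 2.576.
VaR = 2.576 × 3.316% = 8.542%; on $400,000,000 that is $34,168,000.

$34,200,000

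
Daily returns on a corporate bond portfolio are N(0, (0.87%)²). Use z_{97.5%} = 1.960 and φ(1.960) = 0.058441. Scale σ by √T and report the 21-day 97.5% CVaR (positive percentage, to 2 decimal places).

σ_{21d} = 0.87% × √21 = 3.987%.
ES multiplier = φ(z)/(1−α) = 0.058441/0.025 = 2.338.
ES = 3.987% × 2.338 = 9.322%.

9.32%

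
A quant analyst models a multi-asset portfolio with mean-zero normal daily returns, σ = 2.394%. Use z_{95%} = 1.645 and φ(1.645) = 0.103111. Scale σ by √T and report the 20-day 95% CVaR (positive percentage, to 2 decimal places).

22.08%

σ_{20d} = 2.394% × √20 = 10.706%.
ES multiplier = φ(z)/(1−α) = 0.103111/0.05 = 2.062.
ES = 10.706% × 2.062 = 22.076%.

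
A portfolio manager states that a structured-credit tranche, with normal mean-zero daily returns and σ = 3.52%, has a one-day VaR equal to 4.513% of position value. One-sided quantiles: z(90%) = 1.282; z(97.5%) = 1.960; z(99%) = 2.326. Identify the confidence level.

Implied z = VaR/σ = 4.513 / 3.52 = 1.282.
This matches z(90%) = 1.282.

90%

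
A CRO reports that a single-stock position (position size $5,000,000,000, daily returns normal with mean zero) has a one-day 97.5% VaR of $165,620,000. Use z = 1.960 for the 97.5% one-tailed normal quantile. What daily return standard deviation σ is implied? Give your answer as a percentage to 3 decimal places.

1.690%

VaR as a fraction: $165,620,000 / $5,000,000,000 = 3.312%.
σ = VaR / z = 3.312% / 1.960 = 1.690%.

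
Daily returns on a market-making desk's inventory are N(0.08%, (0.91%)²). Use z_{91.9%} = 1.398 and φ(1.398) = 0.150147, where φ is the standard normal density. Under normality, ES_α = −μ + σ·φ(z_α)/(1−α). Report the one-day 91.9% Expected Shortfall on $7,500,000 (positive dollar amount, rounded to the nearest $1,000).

Tail multiplier: φ(z)/(1−α) = 0.150147 / 0.081 = 1.854.
ES = −(0.08%) + 0.91% × 1.854 = 1.607%.
On $7,500,000: 0.01607 × $7,500,000 = $120,525.

$121,000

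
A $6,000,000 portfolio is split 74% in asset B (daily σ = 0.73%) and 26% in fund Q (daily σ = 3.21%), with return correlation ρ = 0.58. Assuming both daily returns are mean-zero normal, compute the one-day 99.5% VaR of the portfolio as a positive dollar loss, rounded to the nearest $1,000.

$190,000

σ_p² = 0.74²·0.73² + 0.26²·3.21² + 2·0.58·0.74·0.26·0.73·3.21 = 1.5114 (%²).
σ_p = √1.5114 = 1.229%.
At 99.5%, z = 2.576.
VaR = 2.576 × 1.229% = 3.166%; on $6,000,000 that is $189,960.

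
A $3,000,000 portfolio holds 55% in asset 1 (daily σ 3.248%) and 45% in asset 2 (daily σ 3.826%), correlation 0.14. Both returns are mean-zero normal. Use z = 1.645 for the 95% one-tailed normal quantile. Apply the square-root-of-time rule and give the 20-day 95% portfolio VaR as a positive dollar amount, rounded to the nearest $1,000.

σ_p = √(0.55²·3.248² + 0.45²·3.826² + 2·0.14·0.55·0.45·3.248·3.826) = 2.649%.
σ_{20d} = 2.649% × √20 = 11.847%.
VaR = 1.645 × 11.847% = 19.488%; on $3,000,000 that is $584,640.

$585,000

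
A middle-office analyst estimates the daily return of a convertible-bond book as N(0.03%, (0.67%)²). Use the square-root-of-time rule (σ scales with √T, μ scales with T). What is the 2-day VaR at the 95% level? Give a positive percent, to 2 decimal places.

At 95%, z = 1.645.
σ_{2d} = 0.67% × √2 = 0.948%; μ_{2d} = 2 × 0.03% = 0.060%.
VaR = −(0.060%) + 1.645 × 0.948% = 1.499%.

1.50%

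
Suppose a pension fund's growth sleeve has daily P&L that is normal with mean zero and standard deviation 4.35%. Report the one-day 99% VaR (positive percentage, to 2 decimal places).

10.12%

At 99% one-sided, z = 2.326.
VaR = z·σ = 2.326 × 4.35% = 10.118%.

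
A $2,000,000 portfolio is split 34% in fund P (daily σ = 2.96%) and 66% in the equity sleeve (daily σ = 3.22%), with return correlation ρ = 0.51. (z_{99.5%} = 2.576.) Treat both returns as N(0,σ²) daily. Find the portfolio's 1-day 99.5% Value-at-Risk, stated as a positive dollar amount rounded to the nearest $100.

σ_p² = 0.34²·2.96² + 0.66²·3.22² + 2·0.51·0.34·0.66·2.96·3.22 = 7.7109 (%²).
σ_p = √7.7109 = 2.777%.
VaR = 2.576 × 2.777% = 7.154%; on $2,000,000 that is $143,080.

$143,100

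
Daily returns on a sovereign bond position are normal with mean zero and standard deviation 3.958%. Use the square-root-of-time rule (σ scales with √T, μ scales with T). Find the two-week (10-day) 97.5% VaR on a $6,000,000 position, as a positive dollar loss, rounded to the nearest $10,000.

At 97.5%, z = 1.960.
σ_{10d} = 3.958% × √10 = 12.516%.
VaR = 1.960 × 12.516% = 24.531%.
On $6,000,000: 0.24531 × $6,000,000 = $1,471,860.

$1,470,000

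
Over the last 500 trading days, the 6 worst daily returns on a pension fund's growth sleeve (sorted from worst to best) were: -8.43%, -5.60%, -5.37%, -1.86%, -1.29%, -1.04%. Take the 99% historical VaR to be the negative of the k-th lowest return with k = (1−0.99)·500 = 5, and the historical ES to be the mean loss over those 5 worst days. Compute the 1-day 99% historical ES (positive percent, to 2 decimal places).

The 5 worst returns sum to -22.55%.
ES = −(-22.55%) / 5 = 4.51%.

4.51%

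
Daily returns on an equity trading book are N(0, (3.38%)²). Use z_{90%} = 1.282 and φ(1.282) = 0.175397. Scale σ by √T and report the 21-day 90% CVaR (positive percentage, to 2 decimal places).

27.17%

σ_{21d} = 3.38% × √21 = 15.489%.
ES multiplier = φ(z)/(1−α) = 0.175397/0.1 = 1.754.
ES = 15.489% × 1.754 = 27.168%.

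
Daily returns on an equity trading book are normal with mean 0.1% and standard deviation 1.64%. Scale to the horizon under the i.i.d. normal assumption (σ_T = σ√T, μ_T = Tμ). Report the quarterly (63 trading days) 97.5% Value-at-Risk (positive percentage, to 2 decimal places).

At 97.5%, z = 1.960.
σ_{63d} = 1.64% × √63 = 13.017%; μ_{63d} = 63 × 0.1% = 6.300%.
VaR = −(6.300%) + 1.960 × 13.017% = 19.213%.

19.21%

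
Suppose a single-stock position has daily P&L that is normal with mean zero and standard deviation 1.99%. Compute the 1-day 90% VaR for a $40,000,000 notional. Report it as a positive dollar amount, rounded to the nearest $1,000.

At 90% one-sided, z = 1.282.
VaR = z·σ = 1.282 × 1.99% = 2.551%.
On $40,000,000: 0.02551 × $40,000,000 = $1,020,400.

$1,020,000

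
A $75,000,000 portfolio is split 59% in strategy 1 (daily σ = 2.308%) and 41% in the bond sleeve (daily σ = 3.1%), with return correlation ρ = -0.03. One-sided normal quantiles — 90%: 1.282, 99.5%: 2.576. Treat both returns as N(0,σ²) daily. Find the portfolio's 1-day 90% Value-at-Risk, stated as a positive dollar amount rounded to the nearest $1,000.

$1,764,000

σ_p² = 0.59²·2.308² + 0.41²·3.1² + 2·-0.03·0.59·0.41·2.308·3.1 = 3.3659 (%²).
σ_p = √3.3659 = 1.835%.
VaR = 1.282 × 1.835% = 2.352%; on $75,000,000 that is $1,764,000.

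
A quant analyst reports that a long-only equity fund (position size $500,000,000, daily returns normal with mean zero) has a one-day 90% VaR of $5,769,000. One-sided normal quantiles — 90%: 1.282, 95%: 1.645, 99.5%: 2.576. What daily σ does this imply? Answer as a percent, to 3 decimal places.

0.900%

VaR as a fraction: $5,769,000 / $500,000,000 = 1.154%.
σ = VaR / z = 1.154% / 1.282 = 0.900%.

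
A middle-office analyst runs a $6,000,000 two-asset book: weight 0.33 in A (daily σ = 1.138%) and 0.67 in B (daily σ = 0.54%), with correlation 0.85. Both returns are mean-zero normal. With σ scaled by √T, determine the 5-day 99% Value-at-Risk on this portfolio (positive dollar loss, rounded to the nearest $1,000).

σ_p = √(0.33²·1.138² + 0.67²·0.54² + 2·0.85·0.33·0.67·1.138·0.54) = 0.709%.
σ_{5d} = 0.709% × √5 = 1.585%.
z(99%) = 2.326.
VaR = 2.326 × 1.585% = 3.687%; on $6,000,000 that is $221,220.

$221,000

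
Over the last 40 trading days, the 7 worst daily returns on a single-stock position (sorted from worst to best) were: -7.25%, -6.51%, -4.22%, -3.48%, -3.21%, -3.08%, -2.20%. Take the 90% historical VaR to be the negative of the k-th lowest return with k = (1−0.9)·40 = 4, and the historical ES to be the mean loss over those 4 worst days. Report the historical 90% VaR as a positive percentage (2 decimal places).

3.48%

k = 4; the 4th lowest return is -3.48%, so VaR = 3.48%.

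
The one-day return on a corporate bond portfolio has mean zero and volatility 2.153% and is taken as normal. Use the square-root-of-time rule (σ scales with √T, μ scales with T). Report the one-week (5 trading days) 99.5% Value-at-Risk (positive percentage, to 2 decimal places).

12.40%

At 99.5%, z = 2.576.
σ_{5d} = 2.153% × √5 = 4.814%.
VaR = 2.576 × 4.814% = 12.401%.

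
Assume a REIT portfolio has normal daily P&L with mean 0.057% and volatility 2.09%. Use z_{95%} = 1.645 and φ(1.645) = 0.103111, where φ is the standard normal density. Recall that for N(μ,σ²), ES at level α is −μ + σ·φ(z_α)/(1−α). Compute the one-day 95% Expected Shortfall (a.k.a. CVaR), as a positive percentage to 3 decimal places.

Tail multiplier: φ(z)/(1−α) = 0.103111 / 0.05 = 2.062.
ES = −(0.057%) + 2.09% × 2.062 = 4.253%.

4.253%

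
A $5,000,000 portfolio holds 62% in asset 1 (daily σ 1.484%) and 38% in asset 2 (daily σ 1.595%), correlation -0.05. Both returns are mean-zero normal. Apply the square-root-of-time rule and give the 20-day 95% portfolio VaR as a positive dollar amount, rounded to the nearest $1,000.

σ_p = √(0.62²·1.484² + 0.38²·1.595² + 2·-0.05·0.62·0.38·1.484·1.595) = 1.076%.
σ_{20d} = 1.076% × √20 = 4.812%.
z(95%) = 1.645.
VaR = 1.645 × 4.812% = 7.916%; on $5,000,000 that is $395,800.

$396,000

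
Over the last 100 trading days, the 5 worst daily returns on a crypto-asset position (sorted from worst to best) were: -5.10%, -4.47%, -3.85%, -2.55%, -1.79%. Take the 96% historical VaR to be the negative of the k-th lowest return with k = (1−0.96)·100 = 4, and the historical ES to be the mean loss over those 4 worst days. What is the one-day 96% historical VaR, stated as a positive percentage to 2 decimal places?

2.55%

k = 4; the 4th lowest return is -2.55%, so VaR = 2.55%.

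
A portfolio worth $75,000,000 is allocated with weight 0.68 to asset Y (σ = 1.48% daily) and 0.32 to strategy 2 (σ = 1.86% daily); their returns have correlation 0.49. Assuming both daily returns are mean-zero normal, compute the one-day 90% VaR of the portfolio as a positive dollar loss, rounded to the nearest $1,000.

σ_p² = 0.68²·1.48² + 0.32²·1.86² + 2·0.49·0.68·0.32·1.48·1.86 = 1.9541 (%²).
σ_p = √1.9541 = 1.398%.
At 90%, z = 1.282.
VaR = 1.282 × 1.398% = 1.792%; on $75,000,000 that is $1,344,000.

$1,344,000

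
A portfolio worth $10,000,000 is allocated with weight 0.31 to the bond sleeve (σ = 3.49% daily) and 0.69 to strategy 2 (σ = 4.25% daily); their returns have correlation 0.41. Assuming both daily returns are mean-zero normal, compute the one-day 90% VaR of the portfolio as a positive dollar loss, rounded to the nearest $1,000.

σ_p² = 0.31²·3.49² + 0.69²·4.25² + 2·0.41·0.31·0.69·3.49·4.25 = 12.3717 (%²).
σ_p = √12.3717 = 3.517%.
At 90%, z = 1.282.
VaR = 1.282 × 3.517% = 4.509%; on $10,000,000 that is $450,900.

$451,000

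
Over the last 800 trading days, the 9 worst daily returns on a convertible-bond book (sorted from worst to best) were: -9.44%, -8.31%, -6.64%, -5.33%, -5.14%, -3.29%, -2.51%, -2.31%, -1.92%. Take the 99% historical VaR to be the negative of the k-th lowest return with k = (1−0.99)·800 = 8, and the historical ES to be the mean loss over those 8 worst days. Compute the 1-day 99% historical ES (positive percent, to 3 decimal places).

5.371%

The 8 worst returns sum to -42.97%.
ES = −(-42.97%) / 8 = 5.37125% ≈ 5.371%.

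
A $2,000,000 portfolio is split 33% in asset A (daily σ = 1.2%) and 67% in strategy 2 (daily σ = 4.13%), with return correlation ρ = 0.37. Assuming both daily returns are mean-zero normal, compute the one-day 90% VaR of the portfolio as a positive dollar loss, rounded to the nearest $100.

$75,300

σ_p² = 0.33²·1.2² + 0.67²·4.13² + 2·0.37·0.33·0.67·1.2·4.13 = 8.6245 (%²).
σ_p = √8.6245 = 2.937%.
At 90%, z = 1.282.
VaR = 1.282 × 2.937% = 3.765%; on $2,000,000 that is $75,300.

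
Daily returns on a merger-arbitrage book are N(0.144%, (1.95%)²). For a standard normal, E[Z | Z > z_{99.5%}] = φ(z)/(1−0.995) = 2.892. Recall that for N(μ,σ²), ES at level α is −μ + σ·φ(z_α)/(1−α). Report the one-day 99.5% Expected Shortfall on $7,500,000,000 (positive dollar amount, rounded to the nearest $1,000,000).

$412,000,000

ES = −(0.144%) + 1.95% × 2.892 = 5.495%.
On $7,500,000,000: 0.05495 × $7,500,000,000 = $412,125,000.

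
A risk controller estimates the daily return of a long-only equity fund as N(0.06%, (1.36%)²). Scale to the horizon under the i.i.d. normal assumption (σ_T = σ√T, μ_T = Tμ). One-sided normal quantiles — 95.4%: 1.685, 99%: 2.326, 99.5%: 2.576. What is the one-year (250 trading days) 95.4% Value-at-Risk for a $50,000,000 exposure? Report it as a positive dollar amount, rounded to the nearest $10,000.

σ_{250d} = 1.36% × √250 = 21.503%; μ_{250d} = 250 × 0.06% = 15.000%.
VaR = −(15.000%) + 1.685 × 21.503% = 21.233%.
On $50,000,000: 0.21233 × $50,000,000 = $10,616,500.

$10,620,000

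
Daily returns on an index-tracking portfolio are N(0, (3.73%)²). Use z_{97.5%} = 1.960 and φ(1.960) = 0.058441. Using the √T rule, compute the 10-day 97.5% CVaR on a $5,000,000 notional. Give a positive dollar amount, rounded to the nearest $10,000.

$1,380,000

σ_{10d} = 3.73% × √10 = 11.795%.
ES multiplier = φ(z)/(1−α) = 0.058441/0.025 = 2.338.
ES = 11.795% × 2.338 = 27.577%; on $5,000,000: $1,378,850.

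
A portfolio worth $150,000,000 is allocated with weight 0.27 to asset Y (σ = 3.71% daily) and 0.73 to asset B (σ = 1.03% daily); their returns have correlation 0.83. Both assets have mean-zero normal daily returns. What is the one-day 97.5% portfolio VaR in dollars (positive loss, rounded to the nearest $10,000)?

σ_p² = 0.27²·3.71² + 0.73²·1.03² + 2·0.83·0.27·0.73·3.71·1.03 = 2.8190 (%²).
σ_p = √2.8190 = 1.679%.
At 97.5%, z = 1.960.
VaR = 1.960 × 1.679% = 3.291%; on $150,000,000 that is $4,936,500.

$4,940,000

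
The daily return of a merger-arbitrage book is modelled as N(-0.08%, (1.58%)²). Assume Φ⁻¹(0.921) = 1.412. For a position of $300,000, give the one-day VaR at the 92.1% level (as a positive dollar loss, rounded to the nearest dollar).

$6,933

VaR = −μ + z·σ = −(-0.08%) + 1.412 × 1.58% = 2.311%.
On $300,000: 0.02311 × $300,000 = $6,933.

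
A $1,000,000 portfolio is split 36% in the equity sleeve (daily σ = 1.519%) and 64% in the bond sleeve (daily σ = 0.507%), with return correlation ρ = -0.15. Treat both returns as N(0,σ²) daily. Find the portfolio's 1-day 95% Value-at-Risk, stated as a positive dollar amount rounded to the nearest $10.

$9,750

σ_p² = 0.36²·1.519² + 0.64²·0.507² + 2·-0.15·0.36·0.64·1.519·0.507 = 0.3511 (%²).
σ_p = √0.3511 = 0.593%.
At 95%, z = 1.645.
VaR = 1.645 × 0.593% = 0.975%; on $1,000,000 that is $9,750.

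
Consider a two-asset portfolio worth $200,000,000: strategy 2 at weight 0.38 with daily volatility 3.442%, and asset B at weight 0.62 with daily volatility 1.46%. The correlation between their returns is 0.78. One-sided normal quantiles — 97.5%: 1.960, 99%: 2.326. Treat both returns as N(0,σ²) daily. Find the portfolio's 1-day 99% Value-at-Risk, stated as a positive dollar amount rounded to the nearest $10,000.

σ_p² = 0.38²·3.442² + 0.62²·1.46² + 2·0.78·0.38·0.62·3.442·1.46 = 4.3771 (%²).
σ_p = √4.3771 = 2.092%.
VaR = 2.326 × 2.092% = 4.866%; on $200,000,000 that is $9,732,000.

$9,730,000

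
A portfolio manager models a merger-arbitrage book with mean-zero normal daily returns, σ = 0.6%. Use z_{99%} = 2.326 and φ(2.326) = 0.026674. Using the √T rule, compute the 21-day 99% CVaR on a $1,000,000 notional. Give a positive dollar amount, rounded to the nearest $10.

σ_{21d} = 0.6% × √21 = 2.750%.
ES multiplier = φ(z)/(1−α) = 0.026674/0.01 = 2.667.
ES = 2.750% × 2.667 = 7.334%; on $1,000,000: $73,340.

$73,340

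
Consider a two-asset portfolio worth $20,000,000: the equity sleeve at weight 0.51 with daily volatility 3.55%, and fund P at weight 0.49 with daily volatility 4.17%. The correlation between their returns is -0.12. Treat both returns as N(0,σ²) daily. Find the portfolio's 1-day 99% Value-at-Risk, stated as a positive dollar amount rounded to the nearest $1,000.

$1,192,000

σ_p² = 0.51²·3.55² + 0.49²·4.17² + 2·-0.12·0.51·0.49·3.55·4.17 = 6.5651 (%²).
σ_p = √6.5651 = 2.562%.
At 99%, z = 2.326.
VaR = 2.326 × 2.562% = 5.959%; on $20,000,000 that is $1,191,800.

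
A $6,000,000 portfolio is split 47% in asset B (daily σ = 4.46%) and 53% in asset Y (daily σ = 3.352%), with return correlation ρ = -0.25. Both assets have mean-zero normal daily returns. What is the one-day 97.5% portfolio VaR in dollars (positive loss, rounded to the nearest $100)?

$280,500

σ_p² = 0.47²·4.46² + 0.53²·3.352² + 2·-0.25·0.47·0.53·4.46·3.352 = 5.6882 (%²).
σ_p = √5.6882 = 2.385%.
At 97.5%, z = 1.960.
VaR = 1.960 × 2.385% = 4.675%; on $6,000,000 that is $280,500.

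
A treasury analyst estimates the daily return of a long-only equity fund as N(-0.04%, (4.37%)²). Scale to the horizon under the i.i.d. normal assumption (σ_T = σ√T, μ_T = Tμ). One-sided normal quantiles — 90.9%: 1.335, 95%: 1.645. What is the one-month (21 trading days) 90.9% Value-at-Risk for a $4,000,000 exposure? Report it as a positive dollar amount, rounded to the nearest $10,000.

$1,100,000

σ_{21d} = 4.37% × √21 = 20.026%; μ_{21d} = 21 × -0.04% = -0.840%.
VaR = −(-0.840%) + 1.335 × 20.026% = 27.575%.
On $4,000,000: 0.27575 × $4,000,000 = $1,103,000.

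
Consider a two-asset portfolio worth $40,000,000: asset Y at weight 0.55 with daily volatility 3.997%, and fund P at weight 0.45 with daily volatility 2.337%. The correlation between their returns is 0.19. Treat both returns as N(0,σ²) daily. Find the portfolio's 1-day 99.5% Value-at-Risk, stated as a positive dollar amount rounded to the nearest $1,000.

σ_p² = 0.55²·3.997² + 0.45²·2.337² + 2·0.19·0.55·0.45·3.997·2.337 = 6.8172 (%²).
σ_p = √6.8172 = 2.611%.
At 99.5%, z = 2.576.
VaR = 2.576 × 2.611% = 6.726%; on $40,000,000 that is $2,690,400.

$2,690,000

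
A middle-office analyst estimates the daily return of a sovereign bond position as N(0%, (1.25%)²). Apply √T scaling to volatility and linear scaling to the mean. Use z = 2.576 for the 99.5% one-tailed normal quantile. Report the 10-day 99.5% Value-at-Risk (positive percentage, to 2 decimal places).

10.18%

σ_{10d} = 1.25% × √10 = 3.953%.
VaR = 2.576 × 3.953% = 10.183%.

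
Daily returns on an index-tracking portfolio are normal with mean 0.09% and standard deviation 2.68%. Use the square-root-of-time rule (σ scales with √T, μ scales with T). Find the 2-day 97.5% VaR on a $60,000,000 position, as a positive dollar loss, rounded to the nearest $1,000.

At 97.5%, z = 1.960.
σ_{2d} = 2.68% × √2 = 3.790%; μ_{2d} = 2 × 0.09% = 0.180%.
VaR = −(0.180%) + 1.960 × 3.790% = 7.248%.
On $60,000,000: 0.07248 × $60,000,000 = $4,348,800.

$4,349,000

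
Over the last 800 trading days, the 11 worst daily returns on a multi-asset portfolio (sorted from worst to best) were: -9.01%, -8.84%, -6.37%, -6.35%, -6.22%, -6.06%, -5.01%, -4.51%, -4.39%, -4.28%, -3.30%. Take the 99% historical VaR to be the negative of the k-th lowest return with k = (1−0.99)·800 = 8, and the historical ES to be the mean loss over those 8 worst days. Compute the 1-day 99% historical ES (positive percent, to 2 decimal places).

The 8 worst returns sum to -52.37%.
ES = −(-52.37%) / 8 = 6.54625% ≈ 6.55%.

6.55%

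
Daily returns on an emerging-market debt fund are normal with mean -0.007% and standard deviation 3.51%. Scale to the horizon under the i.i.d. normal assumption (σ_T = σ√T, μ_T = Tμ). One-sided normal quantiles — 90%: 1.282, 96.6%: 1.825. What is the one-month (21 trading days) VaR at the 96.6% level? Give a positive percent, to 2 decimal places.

29.50%

σ_{21d} = 3.51% × √21 = 16.085%; μ_{21d} = 21 × -0.007% = -0.147%.
VaR = −(-0.147%) + 1.825 × 16.085% = 29.502%.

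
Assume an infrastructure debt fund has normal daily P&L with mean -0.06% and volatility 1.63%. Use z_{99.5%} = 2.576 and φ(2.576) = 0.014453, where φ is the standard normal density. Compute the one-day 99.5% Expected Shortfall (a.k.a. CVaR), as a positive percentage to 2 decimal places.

Tail multiplier: φ(z)/(1−α) = 0.014453 / 0.005 = 2.891.
ES = −(-0.06%) + 1.63% × 2.891 = 4.772%.

4.77%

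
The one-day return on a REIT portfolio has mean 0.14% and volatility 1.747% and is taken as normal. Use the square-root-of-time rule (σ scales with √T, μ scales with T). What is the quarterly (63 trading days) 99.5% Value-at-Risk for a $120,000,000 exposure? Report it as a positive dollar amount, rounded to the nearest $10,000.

$32,280,000

At 99.5%, z = 2.576.
σ_{63d} = 1.747% × √63 = 13.866%; μ_{63d} = 63 × 0.14% = 8.820%.
VaR = −(8.820%) + 2.576 × 13.866% = 26.899%.
On $120,000,000: 0.26899 × $120,000,000 = $32,278,800.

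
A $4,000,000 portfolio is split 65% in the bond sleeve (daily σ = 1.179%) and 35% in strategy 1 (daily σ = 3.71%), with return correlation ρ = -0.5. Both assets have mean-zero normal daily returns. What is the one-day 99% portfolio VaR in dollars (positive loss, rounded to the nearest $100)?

$105,200

σ_p² = 0.65²·1.179² + 0.35²·3.71² + 2·-0.5·0.65·0.35·1.179·3.71 = 1.2783 (%²).
σ_p = √1.2783 = 1.131%.
At 99%, z = 2.326.
VaR = 2.326 × 1.131% = 2.631%; on $4,000,000 that is $105,240.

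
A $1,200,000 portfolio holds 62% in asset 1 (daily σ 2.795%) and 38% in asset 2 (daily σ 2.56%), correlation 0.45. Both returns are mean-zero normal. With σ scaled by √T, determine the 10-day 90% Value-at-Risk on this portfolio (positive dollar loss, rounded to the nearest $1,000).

$114,000

σ_p = √(0.62²·2.795² + 0.38²·2.56² + 2·0.45·0.62·0.38·2.795·2.56) = 2.338%.
σ_{10d} = 2.338% × √10 = 7.393%.
z(90%) = 1.282.
VaR = 1.282 × 7.393% = 9.478%; on $1,200,000 that is $113,736.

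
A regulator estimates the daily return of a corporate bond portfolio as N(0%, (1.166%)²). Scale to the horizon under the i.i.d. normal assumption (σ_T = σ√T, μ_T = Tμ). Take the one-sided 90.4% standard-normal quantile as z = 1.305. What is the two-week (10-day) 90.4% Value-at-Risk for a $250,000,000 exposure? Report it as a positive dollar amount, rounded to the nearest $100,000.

σ_{10d} = 1.166% × √10 = 3.687%.
VaR = 1.305 × 3.687% = 4.812%.
On $250,000,000: 0.04812 × $250,000,000 = $12,030,000.

$12,000,000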